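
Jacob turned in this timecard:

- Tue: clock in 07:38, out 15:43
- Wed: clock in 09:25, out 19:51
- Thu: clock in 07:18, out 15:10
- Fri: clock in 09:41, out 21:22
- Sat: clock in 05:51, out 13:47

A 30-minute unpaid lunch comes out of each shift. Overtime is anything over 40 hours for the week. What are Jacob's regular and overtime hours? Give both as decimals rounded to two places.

Tue: 07:38–15:43 = 8 h 5 min; less 30 min break → 7 h 35 min
Wed: 09:25–19:51 = 10 h 26 min; less 30 min break → 9 h 56 min
Thu: 07:18–15:10 = 7 h 52 min; less 30 min break → 7 h 22 min
Fri: 09:41–21:22 = 11 h 41 min; less 30 min break → 11 h 11 min
Sat: 05:51–13:47 = 7 h 56 min; less 30 min break → 7 h 26 min
Total worked: 43 h 30 min = 43.50 h.
Threshold 40 h → overtime 3 h 30 min, regular 40 h 0 min.

Regular 40.00 hours, overtime 3.50 hours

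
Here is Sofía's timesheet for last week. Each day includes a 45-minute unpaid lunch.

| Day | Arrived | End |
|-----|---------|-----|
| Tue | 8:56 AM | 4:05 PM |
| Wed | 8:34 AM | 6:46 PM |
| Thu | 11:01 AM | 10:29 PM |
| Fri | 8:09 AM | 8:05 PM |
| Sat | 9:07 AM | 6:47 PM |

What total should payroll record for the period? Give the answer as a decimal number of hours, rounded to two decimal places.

Tue: 8:56 AM–4:05 PM = 7 h 9 min; less 45 min break → 6 h 24 min
Wed: 8:34 AM–6:46 PM = 10 h 12 min; less 45 min break → 9 h 27 min
Thu: 11:01 AM–10:29 PM = 11 h 28 min; less 45 min break → 10 h 43 min
Fri: 8:09 AM–8:05 PM = 11 h 56 min; less 45 min break → 11 h 11 min
Sat: 9:07 AM–6:47 PM = 9 h 40 min; less 45 min break → 8 h 55 min
Total: 6 h 24 min + 9 h 27 min + 10 h 43 min + 11 h 11 min + 8 h 55 min = 46 h 40 min.

46.67 hours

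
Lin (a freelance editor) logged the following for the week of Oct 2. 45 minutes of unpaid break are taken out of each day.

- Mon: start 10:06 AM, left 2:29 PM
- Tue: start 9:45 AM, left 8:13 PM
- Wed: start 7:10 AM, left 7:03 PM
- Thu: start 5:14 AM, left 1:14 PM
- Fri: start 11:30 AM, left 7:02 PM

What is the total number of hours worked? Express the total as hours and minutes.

38 h 31 min

Mon: 10:06 AM–2:29 PM = 4 h 23 min; less 45 min break → 3 h 38 min
Tue: 9:45 AM–8:13 PM = 10 h 28 min; less 45 min break → 9 h 43 min
Wed: 7:10 AM–7:03 PM = 11 h 53 min; less 45 min break → 11 h 8 min
Thu: 5:14 AM–1:14 PM = 8 h 0 min; less 45 min break → 7 h 15 min
Fri: 11:30 AM–7:02 PM = 7 h 32 min; less 45 min break → 6 h 47 min
Total: 3 h 38 min + 9 h 43 min + 11 h 8 min + 7 h 15 min + 6 h 47 min = 38 h 31 min.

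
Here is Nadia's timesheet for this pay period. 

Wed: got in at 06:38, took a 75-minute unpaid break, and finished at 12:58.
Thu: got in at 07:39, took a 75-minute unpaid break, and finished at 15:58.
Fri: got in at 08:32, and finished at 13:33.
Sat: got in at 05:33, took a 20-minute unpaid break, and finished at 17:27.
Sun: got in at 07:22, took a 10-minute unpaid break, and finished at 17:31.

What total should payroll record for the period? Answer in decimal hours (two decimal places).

Wed: 06:38–12:58 = 6 h 20 min; less 75 min break → 5 h 5 min
Thu: 07:39–15:58 = 8 h 19 min; less 75 min break → 7 h 4 min
Fri: 08:32–13:33 = 5 h 1 min
Sat: 05:33–17:27 = 11 h 54 min; less 20 min break → 11 h 34 min
Sun: 07:22–17:31 = 10 h 9 min; less 10 min break → 9 h 59 min
Total: 5 h 5 min + 7 h 4 min + 5 h 1 min + 11 h 34 min + 9 h 59 min = 38 h 43 min.

38.72 hours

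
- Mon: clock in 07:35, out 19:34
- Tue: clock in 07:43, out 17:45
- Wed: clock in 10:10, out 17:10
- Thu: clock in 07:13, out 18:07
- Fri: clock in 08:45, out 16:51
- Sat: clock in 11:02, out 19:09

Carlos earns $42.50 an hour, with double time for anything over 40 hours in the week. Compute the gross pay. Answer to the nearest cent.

$3071.33

Mon: 07:35–19:34 = 11 h 59 min
Tue: 07:43–17:45 = 10 h 2 min
Wed: 10:10–17:10 = 7 h 0 min
Thu: 07:13–18:07 = 10 h 54 min
Fri: 08:45–16:51 = 8 h 6 min
Sat: 11:02–19:09 = 8 h 7 min
Total worked: 56 h 8 min = 3368 min.
Regular 40 h 0 min = 2400 min at $42.50/h; overtime 16 h 8 min = 968 min at $85.00/h.
Pay = (2400 × $42.50 + 968 × $85.00) ÷ 60 = $3071.33.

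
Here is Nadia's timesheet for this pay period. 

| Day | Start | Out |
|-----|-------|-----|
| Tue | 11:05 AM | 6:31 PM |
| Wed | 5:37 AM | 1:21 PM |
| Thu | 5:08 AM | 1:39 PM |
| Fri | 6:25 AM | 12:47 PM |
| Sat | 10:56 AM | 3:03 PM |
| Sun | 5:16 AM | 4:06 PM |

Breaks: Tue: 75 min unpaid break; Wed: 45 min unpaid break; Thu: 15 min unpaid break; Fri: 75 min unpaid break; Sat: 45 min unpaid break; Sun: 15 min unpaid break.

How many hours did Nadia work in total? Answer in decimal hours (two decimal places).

Tue: 11:05 AM–6:31 PM = 7 h 26 min; less 75 min break → 6 h 11 min
Wed: 5:37 AM–1:21 PM = 7 h 44 min; less 45 min break → 6 h 59 min
Thu: 5:08 AM–1:39 PM = 8 h 31 min; less 15 min break → 8 h 16 min
Fri: 6:25 AM–12:47 PM = 6 h 22 min; less 75 min break → 5 h 7 min
Sat: 10:56 AM–3:03 PM = 4 h 7 min; less 45 min break → 3 h 22 min
Sun: 5:16 AM–4:06 PM = 10 h 50 min; less 15 min break → 10 h 35 min
Total: 6 h 11 min + 6 h 59 min + 8 h 16 min + 5 h 7 min + 3 h 22 min + 10 h 35 min = 40 h 30 min.

40.50 hours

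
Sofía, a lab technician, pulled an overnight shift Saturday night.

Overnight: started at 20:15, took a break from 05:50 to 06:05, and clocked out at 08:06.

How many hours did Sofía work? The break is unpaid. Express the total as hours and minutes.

11 h 36 min

Overnight: 20:15 → midnight = 3 h 45 min; midnight → 08:06 = 8 h 6 min; span 11 h 51 min; less 15 min break → 11 h 36 min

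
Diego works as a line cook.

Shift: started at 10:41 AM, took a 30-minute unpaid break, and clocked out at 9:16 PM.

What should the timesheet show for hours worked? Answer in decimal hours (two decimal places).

Shift: 10:41 AM–9:16 PM = 10 h 35 min; less 30 min break → 10 h 5 min

10.08 hours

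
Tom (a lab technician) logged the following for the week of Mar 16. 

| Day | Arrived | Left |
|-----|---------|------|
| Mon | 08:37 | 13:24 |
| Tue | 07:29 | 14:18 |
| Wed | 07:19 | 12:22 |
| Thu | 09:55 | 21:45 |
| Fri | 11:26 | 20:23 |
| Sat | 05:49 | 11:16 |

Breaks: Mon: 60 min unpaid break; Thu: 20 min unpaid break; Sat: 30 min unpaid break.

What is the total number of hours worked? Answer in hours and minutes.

41 h 3 min

Mon: 08:37–13:24 = 4 h 47 min; less 60 min break → 3 h 47 min
Tue: 07:29–14:18 = 6 h 49 min
Wed: 07:19–12:22 = 5 h 3 min
Thu: 09:55–21:45 = 11 h 50 min; less 20 min break → 11 h 30 min
Fri: 11:26–20:23 = 8 h 57 min
Sat: 05:49–11:16 = 5 h 27 min; less 30 min break → 4 h 57 min
Total: 3 h 47 min + 6 h 49 min + 5 h 3 min + 11 h 30 min + 8 h 57 min + 4 h 57 min = 41 h 3 min.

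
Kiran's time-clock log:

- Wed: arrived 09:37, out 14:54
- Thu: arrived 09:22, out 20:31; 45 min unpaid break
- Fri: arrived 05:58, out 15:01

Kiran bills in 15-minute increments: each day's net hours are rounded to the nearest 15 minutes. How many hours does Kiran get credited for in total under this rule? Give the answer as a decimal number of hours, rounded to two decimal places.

Wed: 09:37–14:54 = 5 h 17 min → rounds to 5 h 15 min
Thu: 09:22–20:31 = 11 h 9 min − 45 min = 10 h 24 min → rounds to 10 h 30 min
Fri: 05:58–15:01 = 9 h 3 min → rounds to 9 h 0 min
Total credited: 24 h 45 min.

24.75 hours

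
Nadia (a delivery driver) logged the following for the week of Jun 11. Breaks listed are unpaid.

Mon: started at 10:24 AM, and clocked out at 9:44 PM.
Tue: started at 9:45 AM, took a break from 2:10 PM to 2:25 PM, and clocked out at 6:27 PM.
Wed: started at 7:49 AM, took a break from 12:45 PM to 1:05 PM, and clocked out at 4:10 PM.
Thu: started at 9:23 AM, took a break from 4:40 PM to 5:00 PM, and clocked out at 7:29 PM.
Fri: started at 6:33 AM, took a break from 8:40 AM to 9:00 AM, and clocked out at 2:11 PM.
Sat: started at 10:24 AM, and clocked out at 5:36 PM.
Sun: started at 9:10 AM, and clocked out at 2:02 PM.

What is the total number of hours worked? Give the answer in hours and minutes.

56 h 56 min

Mon: 10:24 AM–9:44 PM = 11 h 20 min
Tue: 9:45 AM–6:27 PM = 8 h 42 min; less 15 min break → 8 h 27 min
Wed: 7:49 AM–4:10 PM = 8 h 21 min; less 20 min break → 8 h 1 min
Thu: 9:23 AM–7:29 PM = 10 h 6 min; less 20 min break → 9 h 46 min
Fri: 6:33 AM–2:11 PM = 7 h 38 min; less 20 min break → 7 h 18 min
Sat: 10:24 AM–5:36 PM = 7 h 12 min
Sun: 9:10 AM–2:02 PM = 4 h 52 min
Total: 11 h 20 min + 8 h 27 min + 8 h 1 min + 9 h 46 min + 7 h 18 min + 7 h 12 min + 4 h 52 min = 56 h 56 min.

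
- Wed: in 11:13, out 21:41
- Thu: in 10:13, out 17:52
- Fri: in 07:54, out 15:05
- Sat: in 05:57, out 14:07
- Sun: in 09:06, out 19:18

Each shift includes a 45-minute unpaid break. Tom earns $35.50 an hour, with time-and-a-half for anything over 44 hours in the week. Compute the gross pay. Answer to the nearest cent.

$1417.04

Wed: 11:13–21:41 = 10 h 28 min; less 45 min break → 9 h 43 min
Thu: 10:13–17:52 = 7 h 39 min; less 45 min break → 6 h 54 min
Fri: 07:54–15:05 = 7 h 11 min; less 45 min break → 6 h 26 min
Sat: 05:57–14:07 = 8 h 10 min; less 45 min break → 7 h 25 min
Sun: 09:06–19:18 = 10 h 12 min; less 45 min break → 9 h 27 min
Total worked: 39 h 55 min = 2395 min.
Regular 39 h 55 min = 2395 min at $35.50/h; overtime 0 h 0 min = 0 min at $53.25/h.
Pay = (2395 × $35.50 + 0 × $53.25) ÷ 60 = $1417.04.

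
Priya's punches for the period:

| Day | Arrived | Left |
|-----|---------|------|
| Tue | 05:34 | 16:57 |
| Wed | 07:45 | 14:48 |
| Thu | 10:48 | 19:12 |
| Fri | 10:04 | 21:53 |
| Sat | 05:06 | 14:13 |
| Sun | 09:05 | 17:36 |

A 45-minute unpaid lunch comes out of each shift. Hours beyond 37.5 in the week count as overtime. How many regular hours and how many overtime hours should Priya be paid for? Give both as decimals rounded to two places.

Tue: 05:34–16:57 = 11 h 23 min; less 45 min break → 10 h 38 min
Wed: 07:45–14:48 = 7 h 3 min; less 45 min break → 6 h 18 min
Thu: 10:48–19:12 = 8 h 24 min; less 45 min break → 7 h 39 min
Fri: 10:04–21:53 = 11 h 49 min; less 45 min break → 11 h 4 min
Sat: 05:06–14:13 = 9 h 7 min; less 45 min break → 8 h 22 min
Sun: 09:05–17:36 = 8 h 31 min; less 45 min break → 7 h 46 min
Total worked: 51 h 47 min = 51.78 h.
Threshold 37.5 h → overtime 14 h 17 min, regular 37 h 30 min.

Regular 37.50 hours, overtime 14.28 hours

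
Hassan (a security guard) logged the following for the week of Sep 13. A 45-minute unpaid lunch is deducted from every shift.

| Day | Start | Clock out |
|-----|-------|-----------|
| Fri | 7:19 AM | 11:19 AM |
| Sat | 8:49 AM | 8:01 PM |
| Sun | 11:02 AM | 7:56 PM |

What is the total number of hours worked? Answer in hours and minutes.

Fri: 7:19 AM–11:19 AM = 4 h 0 min; less 45 min break → 3 h 15 min
Sat: 8:49 AM–8:01 PM = 11 h 12 min; less 45 min break → 10 h 27 min
Sun: 11:02 AM–7:56 PM = 8 h 54 min; less 45 min break → 8 h 9 min
Total: 3 h 15 min + 10 h 27 min + 8 h 9 min = 21 h 51 min.

21 h 51 min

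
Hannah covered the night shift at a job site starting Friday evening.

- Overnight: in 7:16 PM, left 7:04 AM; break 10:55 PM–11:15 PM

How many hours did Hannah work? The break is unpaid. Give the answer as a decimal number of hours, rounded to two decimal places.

Overnight: 7:16 PM → midnight = 4 h 44 min; midnight → 7:04 AM = 7 h 4 min; span 11 h 48 min; less 20 min break → 11 h 28 min

11.47 hours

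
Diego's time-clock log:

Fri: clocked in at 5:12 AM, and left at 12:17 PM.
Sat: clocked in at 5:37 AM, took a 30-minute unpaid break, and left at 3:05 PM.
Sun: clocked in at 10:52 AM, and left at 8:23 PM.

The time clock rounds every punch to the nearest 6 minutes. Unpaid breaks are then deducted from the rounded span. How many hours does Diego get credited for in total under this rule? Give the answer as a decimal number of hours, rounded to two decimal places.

Fri: in 5:12 AM→5:12 AM, out 12:17 PM→12:18 PM; 7 h 6 min
Sat: in 5:37 AM→5:36 AM, out 3:05 PM→3:06 PM; 9 h 30 min − 30 min = 9 h 0 min
Sun: in 10:52 AM→10:54 AM, out 8:23 PM→8:24 PM; 9 h 30 min
Total credited: 25 h 36 min.

25.60 hours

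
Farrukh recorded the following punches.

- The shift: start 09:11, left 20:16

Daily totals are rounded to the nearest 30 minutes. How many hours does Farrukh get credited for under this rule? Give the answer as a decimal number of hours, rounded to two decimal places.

11.00 hours

The shift: 09:11–20:16 = 11 h 5 min → rounds to 11 h 0 min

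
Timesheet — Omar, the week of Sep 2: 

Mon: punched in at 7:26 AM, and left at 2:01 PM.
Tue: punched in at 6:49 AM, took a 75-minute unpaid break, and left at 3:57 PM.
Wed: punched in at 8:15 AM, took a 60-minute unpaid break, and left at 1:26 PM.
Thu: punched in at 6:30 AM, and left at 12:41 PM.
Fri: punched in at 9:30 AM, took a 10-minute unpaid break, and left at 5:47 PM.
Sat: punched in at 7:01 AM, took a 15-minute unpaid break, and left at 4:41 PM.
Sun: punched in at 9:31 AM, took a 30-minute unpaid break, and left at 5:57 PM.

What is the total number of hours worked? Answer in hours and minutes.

Mon: 7:26 AM–2:01 PM = 6 h 35 min
Tue: 6:49 AM–3:57 PM = 9 h 8 min; less 75 min break → 7 h 53 min
Wed: 8:15 AM–1:26 PM = 5 h 11 min; less 60 min break → 4 h 11 min
Thu: 6:30 AM–12:41 PM = 6 h 11 min
Fri: 9:30 AM–5:47 PM = 8 h 17 min; less 10 min break → 8 h 7 min
Sat: 7:01 AM–4:41 PM = 9 h 40 min; less 15 min break → 9 h 25 min
Sun: 9:31 AM–5:57 PM = 8 h 26 min; less 30 min break → 7 h 56 min
Total: 6 h 35 min + 7 h 53 min + 4 h 11 min + 6 h 11 min + 8 h 7 min + 9 h 25 min + 7 h 56 min = 50 h 18 min.

50 h 18 min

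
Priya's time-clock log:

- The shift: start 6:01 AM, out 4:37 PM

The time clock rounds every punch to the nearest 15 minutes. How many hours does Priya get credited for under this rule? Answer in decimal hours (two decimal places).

The shift: in 6:01 AM→6:00 AM, out 4:37 PM→4:30 PM; 10 h 30 min

10.50 hours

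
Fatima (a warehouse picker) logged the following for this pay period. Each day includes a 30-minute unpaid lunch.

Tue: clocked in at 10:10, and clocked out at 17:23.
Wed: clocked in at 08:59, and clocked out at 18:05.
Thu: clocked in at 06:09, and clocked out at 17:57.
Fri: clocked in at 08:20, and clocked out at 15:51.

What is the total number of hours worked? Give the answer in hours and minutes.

Tue: 10:10–17:23 = 7 h 13 min; less 30 min break → 6 h 43 min
Wed: 08:59–18:05 = 9 h 6 min; less 30 min break → 8 h 36 min
Thu: 06:09–17:57 = 11 h 48 min; less 30 min break → 11 h 18 min
Fri: 08:20–15:51 = 7 h 31 min; less 30 min break → 7 h 1 min
Total: 6 h 43 min + 8 h 36 min + 11 h 18 min + 7 h 1 min = 33 h 38 min.

33 h 38 min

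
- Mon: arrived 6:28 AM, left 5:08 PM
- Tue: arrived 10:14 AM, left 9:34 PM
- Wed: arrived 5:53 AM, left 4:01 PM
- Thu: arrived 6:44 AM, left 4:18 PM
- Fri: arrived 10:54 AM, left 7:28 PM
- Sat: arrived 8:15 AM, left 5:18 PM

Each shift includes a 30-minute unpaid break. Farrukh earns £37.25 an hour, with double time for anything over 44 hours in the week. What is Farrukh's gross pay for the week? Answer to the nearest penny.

£2556.59

Mon: 6:28 AM–5:08 PM = 10 h 40 min; less 30 min break → 10 h 10 min
Tue: 10:14 AM–9:34 PM = 11 h 20 min; less 30 min break → 10 h 50 min
Wed: 5:53 AM–4:01 PM = 10 h 8 min; less 30 min break → 9 h 38 min
Thu: 6:44 AM–4:18 PM = 9 h 34 min; less 30 min break → 9 h 4 min
Fri: 10:54 AM–7:28 PM = 8 h 34 min; less 30 min break → 8 h 4 min
Sat: 8:15 AM–5:18 PM = 9 h 3 min; less 30 min break → 8 h 33 min
Total worked: 56 h 19 min = 3379 min.
Regular 44 h 0 min = 2640 min at £37.25/h; overtime 12 h 19 min = 739 min at £74.50/h.
Pay = (2640 × £37.25 + 739 × £74.50) ÷ 60 = £2556.59.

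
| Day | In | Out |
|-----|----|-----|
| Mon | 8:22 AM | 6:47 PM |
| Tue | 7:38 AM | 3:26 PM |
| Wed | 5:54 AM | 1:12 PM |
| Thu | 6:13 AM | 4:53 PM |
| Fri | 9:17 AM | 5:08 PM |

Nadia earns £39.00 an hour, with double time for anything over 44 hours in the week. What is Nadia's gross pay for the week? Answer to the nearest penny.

£1718.60

Mon: 8:22 AM–6:47 PM = 10 h 25 min
Tue: 7:38 AM–3:26 PM = 7 h 48 min
Wed: 5:54 AM–1:12 PM = 7 h 18 min
Thu: 6:13 AM–4:53 PM = 10 h 40 min
Fri: 9:17 AM–5:08 PM = 7 h 51 min
Total worked: 44 h 2 min = 2642 min.
Regular 44 h 0 min = 2640 min at £39.00/h; overtime 0 h 2 min = 2 min at £78.00/h.
Pay = (2640 × £39.00 + 2 × £78.00) ÷ 60 = £1718.60.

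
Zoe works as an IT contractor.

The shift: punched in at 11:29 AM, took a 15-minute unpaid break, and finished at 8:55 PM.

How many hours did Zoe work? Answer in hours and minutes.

The shift: 11:29 AM–8:55 PM = 9 h 26 min; less 15 min break → 9 h 11 min

9 h 11 min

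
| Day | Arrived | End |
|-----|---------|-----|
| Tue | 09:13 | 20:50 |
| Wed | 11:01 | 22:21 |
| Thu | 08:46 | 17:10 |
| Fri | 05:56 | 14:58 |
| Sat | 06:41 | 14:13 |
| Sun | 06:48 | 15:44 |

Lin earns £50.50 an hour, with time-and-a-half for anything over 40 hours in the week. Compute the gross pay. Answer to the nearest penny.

Tue: 09:13–20:50 = 11 h 37 min
Wed: 11:01–22:21 = 11 h 20 min
Thu: 08:46–17:10 = 8 h 24 min
Fri: 05:56–14:58 = 9 h 2 min
Sat: 06:41–14:13 = 7 h 32 min
Sun: 06:48–15:44 = 8 h 56 min
Total worked: 56 h 51 min = 3411 min.
Regular 40 h 0 min = 2400 min at £50.50/h; overtime 16 h 51 min = 1011 min at £75.75/h.
Pay = (2400 × £50.50 + 1011 × £75.75) ÷ 60 = £3296.39.

£3296.39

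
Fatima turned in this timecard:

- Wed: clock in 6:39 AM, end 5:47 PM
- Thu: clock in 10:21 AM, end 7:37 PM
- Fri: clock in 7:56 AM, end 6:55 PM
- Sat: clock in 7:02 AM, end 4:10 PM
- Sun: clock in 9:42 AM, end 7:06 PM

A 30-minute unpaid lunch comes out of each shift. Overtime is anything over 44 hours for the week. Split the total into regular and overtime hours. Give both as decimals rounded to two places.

Regular 44.00 hours, overtime 3.42 hours

Wed: 6:39 AM–5:47 PM = 11 h 8 min; less 30 min break → 10 h 38 min
Thu: 10:21 AM–7:37 PM = 9 h 16 min; less 30 min break → 8 h 46 min
Fri: 7:56 AM–6:55 PM = 10 h 59 min; less 30 min break → 10 h 29 min
Sat: 7:02 AM–4:10 PM = 9 h 8 min; less 30 min break → 8 h 38 min
Sun: 9:42 AM–7:06 PM = 9 h 24 min; less 30 min break → 8 h 54 min
Total worked: 47 h 25 min = 47.42 h.
Threshold 44 h → overtime 3 h 25 min, regular 44 h 0 min.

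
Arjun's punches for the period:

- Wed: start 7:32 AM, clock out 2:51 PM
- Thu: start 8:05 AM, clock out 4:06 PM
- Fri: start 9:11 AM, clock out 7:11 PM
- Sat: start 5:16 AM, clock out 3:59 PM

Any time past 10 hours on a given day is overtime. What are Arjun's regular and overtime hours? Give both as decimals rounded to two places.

Regular 35.33 hours, overtime 0.72 hours

Wed: 7:32 AM–2:51 PM = 7 h 19 min
Thu: 8:05 AM–4:06 PM = 8 h 1 min
Fri: 9:11 AM–7:11 PM = 10 h 0 min
Sat: 5:16 AM–3:59 PM = 10 h 43 min
Wed reg 7 h 19 min / OT 0 h 0 min; Thu reg 8 h 1 min / OT 0 h 0 min; Fri reg 10 h 0 min / OT 0 h 0 min; Sat reg 10 h 0 min / OT 0 h 43 min.
Totals: regular 35 h 20 min, overtime 0 h 43 min.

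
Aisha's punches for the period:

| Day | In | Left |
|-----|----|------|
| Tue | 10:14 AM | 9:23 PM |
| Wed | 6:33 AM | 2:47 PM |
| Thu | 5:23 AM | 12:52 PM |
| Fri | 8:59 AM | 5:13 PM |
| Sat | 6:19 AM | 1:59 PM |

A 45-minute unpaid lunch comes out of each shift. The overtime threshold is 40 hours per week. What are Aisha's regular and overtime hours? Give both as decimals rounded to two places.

Regular 39.02 hours, overtime 0.00 hours

Tue: 10:14 AM–9:23 PM = 11 h 9 min; less 45 min break → 10 h 24 min
Wed: 6:33 AM–2:47 PM = 8 h 14 min; less 45 min break → 7 h 29 min
Thu: 5:23 AM–12:52 PM = 7 h 29 min; less 45 min break → 6 h 44 min
Fri: 8:59 AM–5:13 PM = 8 h 14 min; less 45 min break → 7 h 29 min
Sat: 6:19 AM–1:59 PM = 7 h 40 min; less 45 min break → 6 h 55 min
Total worked: 39 h 1 min = 39.02 h.
Threshold 40 h → overtime 0 h 0 min, regular 39 h 1 min.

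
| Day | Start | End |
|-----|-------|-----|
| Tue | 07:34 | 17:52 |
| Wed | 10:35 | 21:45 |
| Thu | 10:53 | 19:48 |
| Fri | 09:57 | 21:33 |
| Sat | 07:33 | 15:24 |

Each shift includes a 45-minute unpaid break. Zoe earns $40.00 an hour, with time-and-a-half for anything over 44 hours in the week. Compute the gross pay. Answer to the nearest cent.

Tue: 07:34–17:52 = 10 h 18 min; less 45 min break → 9 h 33 min
Wed: 10:35–21:45 = 11 h 10 min; less 45 min break → 10 h 25 min
Thu: 10:53–19:48 = 8 h 55 min; less 45 min break → 8 h 10 min
Fri: 09:57–21:33 = 11 h 36 min; less 45 min break → 10 h 51 min
Sat: 07:33–15:24 = 7 h 51 min; less 45 min break → 7 h 6 min
Total worked: 46 h 5 min = 2765 min.
Regular 44 h 0 min = 2640 min at $40.00/h; overtime 2 h 5 min = 125 min at $60.00/h.
Pay = (2640 × $40.00 + 125 × $60.00) ÷ 60 = $1885.00.

$1885.00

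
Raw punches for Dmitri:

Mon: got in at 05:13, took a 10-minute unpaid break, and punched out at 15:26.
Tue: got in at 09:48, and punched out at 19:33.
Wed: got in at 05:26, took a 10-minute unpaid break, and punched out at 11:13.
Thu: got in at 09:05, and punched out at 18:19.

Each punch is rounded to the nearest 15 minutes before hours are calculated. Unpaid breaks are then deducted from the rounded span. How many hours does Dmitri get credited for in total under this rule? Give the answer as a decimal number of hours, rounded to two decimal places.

Mon: in 05:13→05:15, out 15:26→15:30; 10 h 15 min − 10 min = 10 h 5 min
Tue: in 09:48→09:45, out 19:33→19:30; 9 h 45 min
Wed: in 05:26→05:30, out 11:13→11:15; 5 h 45 min − 10 min = 5 h 35 min
Thu: in 09:05→09:00, out 18:19→18:15; 9 h 15 min
Total credited: 34 h 40 min.

34.67 hours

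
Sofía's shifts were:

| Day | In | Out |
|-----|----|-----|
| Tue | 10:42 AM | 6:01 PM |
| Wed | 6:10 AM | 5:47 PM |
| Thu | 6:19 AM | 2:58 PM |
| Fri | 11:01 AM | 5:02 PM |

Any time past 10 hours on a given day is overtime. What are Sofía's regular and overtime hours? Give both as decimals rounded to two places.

Regular 31.98 hours, overtime 1.62 hours

Tue: 10:42 AM–6:01 PM = 7 h 19 min
Wed: 6:10 AM–5:47 PM = 11 h 37 min
Thu: 6:19 AM–2:58 PM = 8 h 39 min
Fri: 11:01 AM–5:02 PM = 6 h 1 min
Tue reg 7 h 19 min / OT 0 h 0 min; Wed reg 10 h 0 min / OT 1 h 37 min; Thu reg 8 h 39 min / OT 0 h 0 min; Fri reg 6 h 1 min / OT 0 h 0 min.
Totals: regular 31 h 59 min, overtime 1 h 37 min.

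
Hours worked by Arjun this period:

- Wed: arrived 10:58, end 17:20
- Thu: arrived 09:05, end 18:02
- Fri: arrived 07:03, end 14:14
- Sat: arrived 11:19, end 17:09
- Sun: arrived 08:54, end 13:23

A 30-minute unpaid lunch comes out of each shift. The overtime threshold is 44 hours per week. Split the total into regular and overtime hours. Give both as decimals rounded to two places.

Wed: 10:58–17:20 = 6 h 22 min; less 30 min break → 5 h 52 min
Thu: 09:05–18:02 = 8 h 57 min; less 30 min break → 8 h 27 min
Fri: 07:03–14:14 = 7 h 11 min; less 30 min break → 6 h 41 min
Sat: 11:19–17:09 = 5 h 50 min; less 30 min break → 5 h 20 min
Sun: 08:54–13:23 = 4 h 29 min; less 30 min break → 3 h 59 min
Total worked: 30 h 19 min = 30.32 h.
Threshold 44 h → overtime 0 h 0 min, regular 30 h 19 min.

Regular 30.32 hours, overtime 0.00 hours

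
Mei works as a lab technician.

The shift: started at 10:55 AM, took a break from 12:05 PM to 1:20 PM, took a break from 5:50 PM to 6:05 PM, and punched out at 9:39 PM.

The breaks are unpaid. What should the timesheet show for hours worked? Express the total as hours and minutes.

The shift: 10:55 AM–9:39 PM = 10 h 44 min; less 90 min break → 9 h 14 min

9 h 14 min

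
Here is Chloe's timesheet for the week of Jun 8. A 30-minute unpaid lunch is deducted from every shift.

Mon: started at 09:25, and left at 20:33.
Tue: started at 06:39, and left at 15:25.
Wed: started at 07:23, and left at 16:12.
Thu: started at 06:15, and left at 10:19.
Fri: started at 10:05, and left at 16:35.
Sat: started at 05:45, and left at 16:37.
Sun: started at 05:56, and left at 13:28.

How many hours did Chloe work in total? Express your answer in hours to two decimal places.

Mon: 09:25–20:33 = 11 h 8 min; less 30 min break → 10 h 38 min
Tue: 06:39–15:25 = 8 h 46 min; less 30 min break → 8 h 16 min
Wed: 07:23–16:12 = 8 h 49 min; less 30 min break → 8 h 19 min
Thu: 06:15–10:19 = 4 h 4 min; less 30 min break → 3 h 34 min
Fri: 10:05–16:35 = 6 h 30 min; less 30 min break → 6 h 0 min
Sat: 05:45–16:37 = 10 h 52 min; less 30 min break → 10 h 22 min
Sun: 05:56–13:28 = 7 h 32 min; less 30 min break → 7 h 2 min
Total: 10 h 38 min + 8 h 16 min + 8 h 19 min + 3 h 34 min + 6 h 0 min + 10 h 22 min + 7 h 2 min = 54 h 11 min.

54.18 hours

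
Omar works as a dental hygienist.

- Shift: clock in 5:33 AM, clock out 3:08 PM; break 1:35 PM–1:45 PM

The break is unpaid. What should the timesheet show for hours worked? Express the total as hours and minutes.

Shift: 5:33 AM–3:08 PM = 9 h 35 min; less 10 min break → 9 h 25 min

9 h 25 min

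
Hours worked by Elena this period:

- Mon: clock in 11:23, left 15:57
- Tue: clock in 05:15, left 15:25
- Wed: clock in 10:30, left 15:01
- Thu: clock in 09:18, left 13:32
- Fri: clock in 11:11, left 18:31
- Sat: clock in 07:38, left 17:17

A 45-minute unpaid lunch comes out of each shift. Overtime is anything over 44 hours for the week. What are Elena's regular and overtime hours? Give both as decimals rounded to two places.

Mon: 11:23–15:57 = 4 h 34 min; less 45 min break → 3 h 49 min
Tue: 05:15–15:25 = 10 h 10 min; less 45 min break → 9 h 25 min
Wed: 10:30–15:01 = 4 h 31 min; less 45 min break → 3 h 46 min
Thu: 09:18–13:32 = 4 h 14 min; less 45 min break → 3 h 29 min
Fri: 11:11–18:31 = 7 h 20 min; less 45 min break → 6 h 35 min
Sat: 07:38–17:17 = 9 h 39 min; less 45 min break → 8 h 54 min
Total worked: 35 h 58 min = 35.97 h.
Threshold 44 h → overtime 0 h 0 min, regular 35 h 58 min.

Regular 35.97 hours, overtime 0.00 hours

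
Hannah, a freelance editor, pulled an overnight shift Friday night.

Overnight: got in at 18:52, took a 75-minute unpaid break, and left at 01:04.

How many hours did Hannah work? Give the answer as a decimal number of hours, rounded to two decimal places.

4.95 hours

Overnight: 18:52 → midnight = 5 h 8 min; midnight → 01:04 = 1 h 4 min; span 6 h 12 min; less 75 min break → 4 h 57 min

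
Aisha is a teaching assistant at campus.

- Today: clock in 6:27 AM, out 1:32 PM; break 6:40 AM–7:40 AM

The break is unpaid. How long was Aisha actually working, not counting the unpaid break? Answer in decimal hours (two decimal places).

6.08 hours

Today: 6:27 AM–1:32 PM = 7 h 5 min; less 60 min break → 6 h 5 min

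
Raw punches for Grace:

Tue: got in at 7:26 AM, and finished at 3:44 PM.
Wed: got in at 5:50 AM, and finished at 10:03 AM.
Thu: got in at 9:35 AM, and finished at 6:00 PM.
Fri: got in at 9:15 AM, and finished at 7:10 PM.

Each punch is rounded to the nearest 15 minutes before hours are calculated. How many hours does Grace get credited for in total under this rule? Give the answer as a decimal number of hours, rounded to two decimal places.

31.00 hours

Tue: in 7:26 AM→7:30 AM, out 3:44 PM→3:45 PM; 8 h 15 min
Wed: in 5:50 AM→5:45 AM, out 10:03 AM→10:00 AM; 4 h 15 min
Thu: in 9:35 AM→9:30 AM, out 6:00 PM→6:00 PM; 8 h 30 min
Fri: in 9:15 AM→9:15 AM, out 7:10 PM→7:15 PM; 10 h 0 min
Total credited: 31 h 0 min.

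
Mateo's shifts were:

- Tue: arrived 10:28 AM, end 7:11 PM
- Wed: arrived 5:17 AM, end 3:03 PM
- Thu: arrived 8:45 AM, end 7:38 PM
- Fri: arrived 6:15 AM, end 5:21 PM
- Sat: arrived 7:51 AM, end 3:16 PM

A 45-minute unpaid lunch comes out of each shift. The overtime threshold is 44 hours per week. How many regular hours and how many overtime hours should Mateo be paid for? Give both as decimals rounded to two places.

Tue: 10:28 AM–7:11 PM = 8 h 43 min; less 45 min break → 7 h 58 min
Wed: 5:17 AM–3:03 PM = 9 h 46 min; less 45 min break → 9 h 1 min
Thu: 8:45 AM–7:38 PM = 10 h 53 min; less 45 min break → 10 h 8 min
Fri: 6:15 AM–5:21 PM = 11 h 6 min; less 45 min break → 10 h 21 min
Sat: 7:51 AM–3:16 PM = 7 h 25 min; less 45 min break → 6 h 40 min
Total worked: 44 h 8 min = 44.13 h.
Threshold 44 h → overtime 0 h 8 min, regular 44 h 0 min.

Regular 44.00 hours, overtime 0.13 hours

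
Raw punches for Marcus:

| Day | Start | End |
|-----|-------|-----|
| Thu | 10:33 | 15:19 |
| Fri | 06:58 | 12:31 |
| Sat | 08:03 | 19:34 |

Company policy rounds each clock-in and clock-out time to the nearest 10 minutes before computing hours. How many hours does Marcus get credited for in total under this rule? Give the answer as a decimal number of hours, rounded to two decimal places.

Thu: in 10:33→10:30, out 15:19→15:20; 4 h 50 min
Fri: in 06:58→07:00, out 12:31→12:30; 5 h 30 min
Sat: in 08:03→08:00, out 19:34→19:30; 11 h 30 min
Total credited: 21 h 50 min.

21.83 hours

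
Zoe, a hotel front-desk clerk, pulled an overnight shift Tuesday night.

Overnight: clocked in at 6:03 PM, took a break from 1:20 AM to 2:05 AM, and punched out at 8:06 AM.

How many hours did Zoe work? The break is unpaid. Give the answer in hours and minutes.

13 h 18 min

Overnight: 6:03 PM → midnight = 5 h 57 min; midnight → 8:06 AM = 8 h 6 min; span 14 h 3 min; less 45 min break → 13 h 18 min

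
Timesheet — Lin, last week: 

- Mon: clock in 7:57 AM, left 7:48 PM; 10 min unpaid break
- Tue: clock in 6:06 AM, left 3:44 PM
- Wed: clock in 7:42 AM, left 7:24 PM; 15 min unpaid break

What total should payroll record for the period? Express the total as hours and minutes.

32 h 46 min

Mon: 7:57 AM–7:48 PM = 11 h 51 min; less 10 min break → 11 h 41 min
Tue: 6:06 AM–3:44 PM = 9 h 38 min
Wed: 7:42 AM–7:24 PM = 11 h 42 min; less 15 min break → 11 h 27 min
Total: 11 h 41 min + 9 h 38 min + 11 h 27 min = 32 h 46 min.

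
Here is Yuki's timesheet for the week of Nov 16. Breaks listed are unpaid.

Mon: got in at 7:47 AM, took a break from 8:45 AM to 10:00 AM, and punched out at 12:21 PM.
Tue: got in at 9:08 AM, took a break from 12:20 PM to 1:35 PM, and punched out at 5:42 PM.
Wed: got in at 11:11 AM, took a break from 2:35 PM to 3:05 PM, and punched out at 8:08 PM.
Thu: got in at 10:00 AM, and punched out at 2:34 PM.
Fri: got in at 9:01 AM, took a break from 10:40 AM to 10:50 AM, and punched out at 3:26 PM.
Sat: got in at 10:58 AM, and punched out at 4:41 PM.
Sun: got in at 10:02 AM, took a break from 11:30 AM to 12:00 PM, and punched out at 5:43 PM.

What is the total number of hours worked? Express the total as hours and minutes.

Mon: 7:47 AM–12:21 PM = 4 h 34 min; less 75 min break → 3 h 19 min
Tue: 9:08 AM–5:42 PM = 8 h 34 min; less 75 min break → 7 h 19 min
Wed: 11:11 AM–8:08 PM = 8 h 57 min; less 30 min break → 8 h 27 min
Thu: 10:00 AM–2:34 PM = 4 h 34 min
Fri: 9:01 AM–3:26 PM = 6 h 25 min; less 10 min break → 6 h 15 min
Sat: 10:58 AM–4:41 PM = 5 h 43 min
Sun: 10:02 AM–5:43 PM = 7 h 41 min; less 30 min break → 7 h 11 min
Total: 3 h 19 min + 7 h 19 min + 8 h 27 min + 4 h 34 min + 6 h 15 min + 5 h 43 min + 7 h 11 min = 42 h 48 min.

42 h 48 min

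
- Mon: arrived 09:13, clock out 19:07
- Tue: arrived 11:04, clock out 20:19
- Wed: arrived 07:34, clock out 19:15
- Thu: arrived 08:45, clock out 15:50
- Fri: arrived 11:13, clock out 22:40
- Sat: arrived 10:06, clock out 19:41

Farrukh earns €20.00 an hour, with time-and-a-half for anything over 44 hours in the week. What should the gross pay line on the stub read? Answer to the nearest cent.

€1328.50

Mon: 09:13–19:07 = 9 h 54 min
Tue: 11:04–20:19 = 9 h 15 min
Wed: 07:34–19:15 = 11 h 41 min
Thu: 08:45–15:50 = 7 h 5 min
Fri: 11:13–22:40 = 11 h 27 min
Sat: 10:06–19:41 = 9 h 35 min
Total worked: 58 h 57 min = 3537 min.
Regular 44 h 0 min = 2640 min at €20.00/h; overtime 14 h 57 min = 897 min at €30.00/h.
Pay = (2640 × €20.00 + 897 × €30.00) ÷ 60 = €1328.50.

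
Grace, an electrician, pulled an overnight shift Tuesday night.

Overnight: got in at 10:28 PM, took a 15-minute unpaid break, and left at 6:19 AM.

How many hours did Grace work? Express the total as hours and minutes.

Overnight: 10:28 PM → midnight = 1 h 32 min; midnight → 6:19 AM = 6 h 19 min; span 7 h 51 min; less 15 min break → 7 h 36 min

7 h 36 min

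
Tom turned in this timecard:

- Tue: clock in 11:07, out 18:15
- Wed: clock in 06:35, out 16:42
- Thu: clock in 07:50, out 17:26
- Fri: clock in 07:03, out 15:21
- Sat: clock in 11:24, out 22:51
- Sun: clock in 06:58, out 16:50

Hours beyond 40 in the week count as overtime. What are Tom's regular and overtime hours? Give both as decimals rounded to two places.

Tue: 11:07–18:15 = 7 h 8 min
Wed: 06:35–16:42 = 10 h 7 min
Thu: 07:50–17:26 = 9 h 36 min
Fri: 07:03–15:21 = 8 h 18 min
Sat: 11:24–22:51 = 11 h 27 min
Sun: 06:58–16:50 = 9 h 52 min
Total worked: 56 h 28 min = 56.47 h.
Threshold 40 h → overtime 16 h 28 min, regular 40 h 0 min.

Regular 40.00 hours, overtime 16.47 hours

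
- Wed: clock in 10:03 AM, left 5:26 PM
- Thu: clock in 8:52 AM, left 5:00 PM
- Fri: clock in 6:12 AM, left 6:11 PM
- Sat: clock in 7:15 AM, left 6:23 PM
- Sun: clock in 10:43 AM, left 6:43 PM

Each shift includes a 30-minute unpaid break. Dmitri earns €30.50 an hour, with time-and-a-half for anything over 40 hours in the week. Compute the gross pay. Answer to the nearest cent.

Wed: 10:03 AM–5:26 PM = 7 h 23 min; less 30 min break → 6 h 53 min
Thu: 8:52 AM–5:00 PM = 8 h 8 min; less 30 min break → 7 h 38 min
Fri: 6:12 AM–6:11 PM = 11 h 59 min; less 30 min break → 11 h 29 min
Sat: 7:15 AM–6:23 PM = 11 h 8 min; less 30 min break → 10 h 38 min
Sun: 10:43 AM–6:43 PM = 8 h 0 min; less 30 min break → 7 h 30 min
Total worked: 44 h 8 min = 2648 min.
Regular 40 h 0 min = 2400 min at €30.50/h; overtime 4 h 8 min = 248 min at €45.75/h.
Pay = (2400 × €30.50 + 248 × €45.75) ÷ 60 = €1409.10.

€1409.10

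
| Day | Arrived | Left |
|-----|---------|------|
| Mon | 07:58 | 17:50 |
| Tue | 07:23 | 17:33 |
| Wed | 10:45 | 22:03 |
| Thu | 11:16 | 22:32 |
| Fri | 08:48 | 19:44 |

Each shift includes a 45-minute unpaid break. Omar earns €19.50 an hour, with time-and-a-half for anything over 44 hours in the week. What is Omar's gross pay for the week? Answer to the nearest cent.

€1027.16

Mon: 07:58–17:50 = 9 h 52 min; less 45 min break → 9 h 7 min
Tue: 07:23–17:33 = 10 h 10 min; less 45 min break → 9 h 25 min
Wed: 10:45–22:03 = 11 h 18 min; less 45 min break → 10 h 33 min
Thu: 11:16–22:32 = 11 h 16 min; less 45 min break → 10 h 31 min
Fri: 08:48–19:44 = 10 h 56 min; less 45 min break → 10 h 11 min
Total worked: 49 h 47 min = 2987 min.
Regular 44 h 0 min = 2640 min at €19.50/h; overtime 5 h 47 min = 347 min at €29.25/h.
Pay = (2640 × €19.50 + 347 × €29.25) ÷ 60 = €1027.16.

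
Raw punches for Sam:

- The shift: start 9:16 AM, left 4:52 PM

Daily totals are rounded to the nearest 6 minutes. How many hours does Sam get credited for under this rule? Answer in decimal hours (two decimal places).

The shift: 9:16 AM–4:52 PM = 7 h 36 min → rounds to 7 h 36 min

7.60 hours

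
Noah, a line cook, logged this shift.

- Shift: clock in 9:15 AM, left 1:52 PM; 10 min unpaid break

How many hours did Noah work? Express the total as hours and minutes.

4 h 27 min

Shift: 9:15 AM–1:52 PM = 4 h 37 min; less 10 min break → 4 h 27 min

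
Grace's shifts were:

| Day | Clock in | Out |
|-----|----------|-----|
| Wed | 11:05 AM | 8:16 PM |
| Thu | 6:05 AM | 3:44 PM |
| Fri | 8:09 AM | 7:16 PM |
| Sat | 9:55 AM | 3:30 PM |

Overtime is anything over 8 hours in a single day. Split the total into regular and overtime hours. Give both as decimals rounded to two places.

Wed: 11:05 AM–8:16 PM = 9 h 11 min
Thu: 6:05 AM–3:44 PM = 9 h 39 min
Fri: 8:09 AM–7:16 PM = 11 h 7 min
Sat: 9:55 AM–3:30 PM = 5 h 35 min
Wed reg 8 h 0 min / OT 1 h 11 min; Thu reg 8 h 0 min / OT 1 h 39 min; Fri reg 8 h 0 min / OT 3 h 7 min; Sat reg 5 h 35 min / OT 0 h 0 min.
Totals: regular 29 h 35 min, overtime 5 h 57 min.

Regular 29.58 hours, overtime 5.95 hours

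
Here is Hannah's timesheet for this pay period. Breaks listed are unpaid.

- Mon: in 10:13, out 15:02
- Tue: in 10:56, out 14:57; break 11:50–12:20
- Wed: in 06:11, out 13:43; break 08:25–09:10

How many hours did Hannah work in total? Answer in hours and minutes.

15 h 7 min

Mon: 10:13–15:02 = 4 h 49 min
Tue: 10:56–14:57 = 4 h 1 min; less 30 min break → 3 h 31 min
Wed: 06:11–13:43 = 7 h 32 min; less 45 min break → 6 h 47 min
Total: 4 h 49 min + 3 h 31 min + 6 h 47 min = 15 h 7 min.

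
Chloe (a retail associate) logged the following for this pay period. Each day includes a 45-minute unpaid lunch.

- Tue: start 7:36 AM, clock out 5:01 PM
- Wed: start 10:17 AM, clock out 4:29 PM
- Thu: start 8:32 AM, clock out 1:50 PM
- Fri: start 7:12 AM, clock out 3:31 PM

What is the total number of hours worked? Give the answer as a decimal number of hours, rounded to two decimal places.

Tue: 7:36 AM–5:01 PM = 9 h 25 min; less 45 min break → 8 h 40 min
Wed: 10:17 AM–4:29 PM = 6 h 12 min; less 45 min break → 5 h 27 min
Thu: 8:32 AM–1:50 PM = 5 h 18 min; less 45 min break → 4 h 33 min
Fri: 7:12 AM–3:31 PM = 8 h 19 min; less 45 min break → 7 h 34 min
Total: 8 h 40 min + 5 h 27 min + 4 h 33 min + 7 h 34 min = 26 h 14 min.

26.23 hours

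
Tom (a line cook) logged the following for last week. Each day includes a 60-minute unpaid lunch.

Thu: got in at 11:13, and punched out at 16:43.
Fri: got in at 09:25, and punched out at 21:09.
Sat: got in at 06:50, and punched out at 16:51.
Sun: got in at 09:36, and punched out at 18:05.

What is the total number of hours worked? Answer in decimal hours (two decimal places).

31.73 hours

Thu: 11:13–16:43 = 5 h 30 min; less 60 min break → 4 h 30 min
Fri: 09:25–21:09 = 11 h 44 min; less 60 min break → 10 h 44 min
Sat: 06:50–16:51 = 10 h 1 min; less 60 min break → 9 h 1 min
Sun: 09:36–18:05 = 8 h 29 min; less 60 min break → 7 h 29 min
Total: 4 h 30 min + 10 h 44 min + 9 h 1 min + 7 h 29 min = 31 h 44 min.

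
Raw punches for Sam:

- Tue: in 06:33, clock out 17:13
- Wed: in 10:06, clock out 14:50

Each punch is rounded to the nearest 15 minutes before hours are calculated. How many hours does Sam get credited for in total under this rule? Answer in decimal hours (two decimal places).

15.50 hours

Tue: in 06:33→06:30, out 17:13→17:15; 10 h 45 min
Wed: in 10:06→10:00, out 14:50→14:45; 4 h 45 min
Total credited: 15 h 30 min.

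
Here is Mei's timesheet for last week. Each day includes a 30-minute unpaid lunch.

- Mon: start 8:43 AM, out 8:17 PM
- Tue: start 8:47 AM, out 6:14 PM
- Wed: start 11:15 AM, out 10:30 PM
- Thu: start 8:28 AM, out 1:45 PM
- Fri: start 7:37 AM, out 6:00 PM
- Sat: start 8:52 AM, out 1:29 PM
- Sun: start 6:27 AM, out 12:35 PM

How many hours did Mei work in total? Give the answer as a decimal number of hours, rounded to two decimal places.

Mon: 8:43 AM–8:17 PM = 11 h 34 min; less 30 min break → 11 h 4 min
Tue: 8:47 AM–6:14 PM = 9 h 27 min; less 30 min break → 8 h 57 min
Wed: 11:15 AM–10:30 PM = 11 h 15 min; less 30 min break → 10 h 45 min
Thu: 8:28 AM–1:45 PM = 5 h 17 min; less 30 min break → 4 h 47 min
Fri: 7:37 AM–6:00 PM = 10 h 23 min; less 30 min break → 9 h 53 min
Sat: 8:52 AM–1:29 PM = 4 h 37 min; less 30 min break → 4 h 7 min
Sun: 6:27 AM–12:35 PM = 6 h 8 min; less 30 min break → 5 h 38 min
Total: 11 h 4 min + 8 h 57 min + 10 h 45 min + 4 h 47 min + 9 h 53 min + 4 h 7 min + 5 h 38 min = 55 h 11 min.

55.18 hours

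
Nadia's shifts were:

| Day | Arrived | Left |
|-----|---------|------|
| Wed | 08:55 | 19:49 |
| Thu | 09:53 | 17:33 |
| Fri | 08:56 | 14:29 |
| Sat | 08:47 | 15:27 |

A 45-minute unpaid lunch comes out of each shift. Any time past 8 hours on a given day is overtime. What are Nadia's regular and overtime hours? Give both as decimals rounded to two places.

Wed: 08:55–19:49 = 10 h 54 min; less 45 min break → 10 h 9 min
Thu: 09:53–17:33 = 7 h 40 min; less 45 min break → 6 h 55 min
Fri: 08:56–14:29 = 5 h 33 min; less 45 min break → 4 h 48 min
Sat: 08:47–15:27 = 6 h 40 min; less 45 min break → 5 h 55 min
Wed reg 8 h 0 min / OT 2 h 9 min; Thu reg 6 h 55 min / OT 0 h 0 min; Fri reg 4 h 48 min / OT 0 h 0 min; Sat reg 5 h 55 min / OT 0 h 0 min.
Totals: regular 25 h 38 min, overtime 2 h 9 min.

Regular 25.63 hours, overtime 2.15 hours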